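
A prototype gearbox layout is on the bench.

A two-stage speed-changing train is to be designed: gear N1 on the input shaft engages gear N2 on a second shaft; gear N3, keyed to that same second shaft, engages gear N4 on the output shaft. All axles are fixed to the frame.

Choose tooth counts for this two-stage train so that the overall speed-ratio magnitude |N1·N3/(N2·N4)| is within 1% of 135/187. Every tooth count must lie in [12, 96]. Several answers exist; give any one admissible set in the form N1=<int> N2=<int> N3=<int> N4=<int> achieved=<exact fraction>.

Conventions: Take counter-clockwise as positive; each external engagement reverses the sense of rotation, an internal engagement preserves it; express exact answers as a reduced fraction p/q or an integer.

N1=15 N2=17 N3=18 N4=22 achieved=135/187

class = fixed-axis compound train [2-stage, 135/187 wanted]
target = 135/187 in lowest terms: an exact hit needs N1·N3 = k·135 and N2·N4 = k·187 for one integer k, every count in [12, 96]; additionally prefer no 1:1 stage (N1 ≠ N2, N3 ≠ N4)
k = 1: no 1:1-free in-range split of k·135 and k·187 into factor pairs; take k = 2
k = 2: N1·N3 = 270 = 15·18, N2·N4 = 374 = 17·22
achieved = 15·18/(17·22) = 135/187; |achieved − target| = 0 ≤ 27/3740 ✓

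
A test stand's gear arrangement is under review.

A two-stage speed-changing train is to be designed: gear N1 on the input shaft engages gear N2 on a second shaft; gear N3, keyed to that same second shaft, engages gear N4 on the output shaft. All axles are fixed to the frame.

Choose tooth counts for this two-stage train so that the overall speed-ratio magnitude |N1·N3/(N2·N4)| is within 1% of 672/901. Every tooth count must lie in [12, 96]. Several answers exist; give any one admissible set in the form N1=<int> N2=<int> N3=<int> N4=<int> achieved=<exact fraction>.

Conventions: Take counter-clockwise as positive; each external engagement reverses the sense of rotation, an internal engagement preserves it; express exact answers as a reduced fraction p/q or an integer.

N1=12 N2=17 N3=56 N4=53 achieved=672/901

design class (target 672/901): fixed-axis compound train
target = 672/901 in lowest terms: an exact hit needs N1·N3 = k·672 and N2·N4 = k·901 for one integer k, every count in [12, 96]; additionally prefer no 1:1 stage (N1 ≠ N2, N3 ≠ N4)
k = 1: N1·N3 = 672 = 12·56, N2·N4 = 901 = 17·53
achieved = 12·56/(17·53) = 672/901; |achieved − target| = 0 ≤ 168/22525 ✓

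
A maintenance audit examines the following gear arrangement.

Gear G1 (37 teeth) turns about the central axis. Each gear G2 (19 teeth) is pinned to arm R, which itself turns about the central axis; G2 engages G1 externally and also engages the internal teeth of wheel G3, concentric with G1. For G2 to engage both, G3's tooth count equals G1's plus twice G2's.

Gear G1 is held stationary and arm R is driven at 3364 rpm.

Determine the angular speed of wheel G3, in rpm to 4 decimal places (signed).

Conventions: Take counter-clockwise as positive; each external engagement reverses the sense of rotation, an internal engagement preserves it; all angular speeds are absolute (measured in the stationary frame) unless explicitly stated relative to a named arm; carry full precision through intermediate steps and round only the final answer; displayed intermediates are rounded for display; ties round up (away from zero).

topology: planetary set — G1 37T / G2 19T / G3 75T, arm = carrier (Willis)
normalise by the input: solve with ω_arm = 1, then scale by 3364 rpm
ring teeth: 37 + 2·19 = 75
37(ω_sun−ω_arm) = −75(ω_ring−ω_arm),  ω_sun = 0, ω_arm = 1
ω_ring = 1 − (37/75)(0−1) = 112/75
scale: ω_ring = 112/75 × 3364 rpm = +5023.5733 rpm

+5023.5733 rpm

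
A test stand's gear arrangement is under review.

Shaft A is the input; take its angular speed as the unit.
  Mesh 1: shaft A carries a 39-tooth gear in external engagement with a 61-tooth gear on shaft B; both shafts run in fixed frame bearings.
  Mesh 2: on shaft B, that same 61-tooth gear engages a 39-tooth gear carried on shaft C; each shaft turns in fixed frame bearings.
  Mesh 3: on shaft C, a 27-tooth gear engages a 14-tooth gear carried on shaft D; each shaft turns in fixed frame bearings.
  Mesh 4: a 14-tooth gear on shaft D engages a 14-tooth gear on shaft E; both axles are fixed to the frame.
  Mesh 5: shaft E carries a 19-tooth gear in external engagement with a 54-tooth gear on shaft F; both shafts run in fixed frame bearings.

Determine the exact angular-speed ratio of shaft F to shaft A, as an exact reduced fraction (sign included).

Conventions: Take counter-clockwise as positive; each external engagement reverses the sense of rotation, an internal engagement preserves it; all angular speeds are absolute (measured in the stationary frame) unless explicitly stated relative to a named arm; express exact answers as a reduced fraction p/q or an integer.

class = fixed-axis compound train [5 meshes; 5 ratios multiply, 5 sense flips]
mesh 1 [39T→61T]: running ratio 39/61, sense −
mesh 2 [61T→39T]: running ratio 1, sense +
mesh 3 [27T→14T]: running ratio 27/14, sense −
mesh 4 [14T→14T]: running ratio 27/14, sense +
mesh 5 [19T→54T]: running ratio 19/28, sense −
ω_out/ω_in = -19/28

-19/28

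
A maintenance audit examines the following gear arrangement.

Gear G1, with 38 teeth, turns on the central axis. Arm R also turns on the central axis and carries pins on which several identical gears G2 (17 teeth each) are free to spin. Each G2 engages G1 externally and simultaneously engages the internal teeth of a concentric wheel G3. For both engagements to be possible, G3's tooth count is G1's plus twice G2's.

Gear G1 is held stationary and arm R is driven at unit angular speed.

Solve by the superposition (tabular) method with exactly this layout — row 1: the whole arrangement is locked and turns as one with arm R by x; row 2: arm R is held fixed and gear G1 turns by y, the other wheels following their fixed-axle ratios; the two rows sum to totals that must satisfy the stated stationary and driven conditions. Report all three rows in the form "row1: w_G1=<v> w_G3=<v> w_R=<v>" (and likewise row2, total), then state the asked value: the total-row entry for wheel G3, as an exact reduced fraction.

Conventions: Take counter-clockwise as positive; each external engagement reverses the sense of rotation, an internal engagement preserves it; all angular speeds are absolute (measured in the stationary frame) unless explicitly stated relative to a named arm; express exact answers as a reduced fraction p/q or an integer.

row1: w_G1=1 w_G3=1 w_R=1
row2: w_G1=-1 w_G3=19/36 w_R=0
total: w_G1=0 w_G3=55/36 w_R=1
asked value: 55/36

planetary set (38T centre, 17T on arm, 72T internal) — Willis relation
row 1 (train locked, turned with arm): all members turn x
superposition row 2 [arm held]: sun y, ring −(38/72)·y, arm 0
boundary: total ω_sun = x + y = 0 and total ω_arm = x = 1  ⇒  y = -1, x = 1
row 2 ring = −(38/72)·(-1) = 19/36
totals (row 1 + row 2): sun 1 + (-1) = 0, ring 1 + 19/36 = 55/36, arm 1 + 0 = 1
asked cell (total, ring) = 55/36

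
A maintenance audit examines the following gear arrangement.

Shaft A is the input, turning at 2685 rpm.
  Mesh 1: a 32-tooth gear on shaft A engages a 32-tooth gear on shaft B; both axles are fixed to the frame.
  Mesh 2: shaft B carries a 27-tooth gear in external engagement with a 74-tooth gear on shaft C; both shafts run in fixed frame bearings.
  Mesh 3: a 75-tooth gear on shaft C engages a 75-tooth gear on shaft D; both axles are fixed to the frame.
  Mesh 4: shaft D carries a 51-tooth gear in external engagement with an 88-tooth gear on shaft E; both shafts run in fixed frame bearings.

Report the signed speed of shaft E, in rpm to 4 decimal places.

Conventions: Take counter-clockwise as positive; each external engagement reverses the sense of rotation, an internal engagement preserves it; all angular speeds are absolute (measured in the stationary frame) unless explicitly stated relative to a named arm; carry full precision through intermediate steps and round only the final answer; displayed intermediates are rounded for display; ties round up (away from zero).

+567.7588 rpm

4-mesh fixed-axis compound train (all bearings frame-fixed)
mesh 1 [32T→32T]: ω = 2685.0000×32/32 = 2685.0000 rpm, sense flips to −
mesh 2 [27T→74T]: ω = 2685.0000×27/74 = 979.6622 rpm, sense flips to +
mesh 3 [75T→75T]: ω = 979.6622×75/75 = 979.6622 rpm, sense flips to −
mesh 4 [51T→88T]: ω = 979.6622×51/88 = 567.7588 rpm, sense flips to +
signed output speed = +567.7588 rpm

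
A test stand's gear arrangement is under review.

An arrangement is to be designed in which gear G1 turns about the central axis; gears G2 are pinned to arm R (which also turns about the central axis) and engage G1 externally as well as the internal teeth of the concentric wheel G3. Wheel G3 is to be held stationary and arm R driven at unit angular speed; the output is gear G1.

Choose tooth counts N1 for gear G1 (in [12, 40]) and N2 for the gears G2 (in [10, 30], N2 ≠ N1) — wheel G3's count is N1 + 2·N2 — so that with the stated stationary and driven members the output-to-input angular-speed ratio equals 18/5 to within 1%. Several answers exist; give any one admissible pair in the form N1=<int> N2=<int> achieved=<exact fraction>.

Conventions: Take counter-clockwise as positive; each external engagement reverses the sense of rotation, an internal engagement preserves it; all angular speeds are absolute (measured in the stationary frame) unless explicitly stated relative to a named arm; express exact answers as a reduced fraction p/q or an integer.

topology: planetary set — design target 18/5, arm = carrier (Willis)
Willis with ω_ring = 0: ω_sun/ω_arm = (N1+N3)/N1; set equal to 18/5  ⇒  N3/N1 = 18/5 − 1 = 13/5
N3 = N1 + 2·N2  ⇒  N2/N1 = (N3/N1 − 1)/2 = (13/5 − 1)/2 = 4/5
smallest multiple with N1 ≥ 12 and N2 ≥ 10: k = 3  ⇒  N1 = 3·5 = 15, N2 = 3·4 = 12 (N1 ≤ 40, N2 ≤ 30, N2 ≠ N1 ✓), N3 = 15 + 2·12 = 39
check: (N1+N3)/N1 with N1 = 15, N3 = 39 gives 18/5; |achieved − target| = 0 ≤ 9/250 ✓

N1=15 N2=12 achieved=18/5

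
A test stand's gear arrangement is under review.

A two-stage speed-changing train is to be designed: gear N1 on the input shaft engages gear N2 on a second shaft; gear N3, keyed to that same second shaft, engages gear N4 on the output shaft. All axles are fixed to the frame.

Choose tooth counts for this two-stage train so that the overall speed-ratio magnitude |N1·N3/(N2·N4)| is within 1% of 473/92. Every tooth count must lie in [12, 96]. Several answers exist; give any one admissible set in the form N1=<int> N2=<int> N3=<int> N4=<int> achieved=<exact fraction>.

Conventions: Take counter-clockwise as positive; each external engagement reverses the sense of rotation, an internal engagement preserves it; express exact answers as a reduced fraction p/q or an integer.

design class (target 473/92): fixed-axis compound train
target = 473/92 in lowest terms: an exact hit needs N1·N3 = k·473 and N2·N4 = k·92 for one integer k, every count in [12, 96]; additionally prefer no 1:1 stage (N1 ≠ N2, N3 ≠ N4)
k = 1…2: no 1:1-free in-range split of k·473 and k·92 into factor pairs; take k = 3
k = 3: N1·N3 = 1419 = 33·43, N2·N4 = 276 = 12·23
achieved = 33·43/(12·23) = 473/92; |achieved − target| = 0 ≤ 473/9200 ✓

N1=33 N2=12 N3=43 N4=23 achieved=473/92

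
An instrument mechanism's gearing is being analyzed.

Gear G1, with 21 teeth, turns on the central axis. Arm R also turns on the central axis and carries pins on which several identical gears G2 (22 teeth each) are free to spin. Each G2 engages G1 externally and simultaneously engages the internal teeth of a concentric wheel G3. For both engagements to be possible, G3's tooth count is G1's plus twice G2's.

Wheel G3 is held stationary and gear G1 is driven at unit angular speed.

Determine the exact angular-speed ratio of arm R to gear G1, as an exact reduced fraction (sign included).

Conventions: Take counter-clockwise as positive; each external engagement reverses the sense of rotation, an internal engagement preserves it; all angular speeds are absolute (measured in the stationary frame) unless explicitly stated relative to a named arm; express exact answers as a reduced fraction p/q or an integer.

21/86

recognized (axles ride arm R): planetary set, 21/22/65 teeth
ring teeth: 21 + 2·22 = 65
21(ω_sun−ω_arm) = −65(ω_ring−ω_arm),  ω_ring = 0, ω_sun = 1
21(1−ω_arm) = −65(0−ω_arm)  ⇒  86·ω_arm = 21  ⇒  ω_arm = 21/86
ω_out/ω_in = 21/86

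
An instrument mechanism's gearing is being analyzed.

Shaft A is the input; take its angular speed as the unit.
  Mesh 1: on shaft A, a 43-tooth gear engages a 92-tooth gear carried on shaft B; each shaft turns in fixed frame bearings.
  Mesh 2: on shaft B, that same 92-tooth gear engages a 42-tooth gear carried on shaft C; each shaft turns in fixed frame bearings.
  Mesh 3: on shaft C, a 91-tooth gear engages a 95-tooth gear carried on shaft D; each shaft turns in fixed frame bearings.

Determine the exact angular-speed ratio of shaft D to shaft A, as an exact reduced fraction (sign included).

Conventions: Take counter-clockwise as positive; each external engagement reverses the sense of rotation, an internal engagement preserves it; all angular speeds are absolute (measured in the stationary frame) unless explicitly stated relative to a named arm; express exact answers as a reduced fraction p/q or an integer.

-559/570

class = fixed-axis compound train [3 meshes; 3 ratios multiply, 3 sense flips]
mesh 1 [43T→92T]: running ratio 43/92, sense −
mesh 2 [92T→42T]: running ratio 43/42, sense +
mesh 3 [91T→95T]: running ratio 559/570, sense −
ω_out/ω_in = -559/570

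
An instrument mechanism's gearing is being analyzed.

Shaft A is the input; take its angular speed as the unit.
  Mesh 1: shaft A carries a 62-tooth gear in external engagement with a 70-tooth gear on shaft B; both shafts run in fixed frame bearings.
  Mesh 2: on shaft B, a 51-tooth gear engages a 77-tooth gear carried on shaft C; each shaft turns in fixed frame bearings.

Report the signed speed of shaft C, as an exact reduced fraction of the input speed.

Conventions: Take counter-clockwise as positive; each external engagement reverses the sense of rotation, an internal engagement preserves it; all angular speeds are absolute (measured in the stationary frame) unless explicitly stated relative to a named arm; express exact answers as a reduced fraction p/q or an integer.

2-mesh fixed-axis compound train (all bearings frame-fixed)
mesh 1 [62T→70T]: |ω|/ω_in = 1×62/70 = 31/35, sense flips to −
mesh 2 [51T→77T]: |ω|/ω_in = (31/35)×51/77 = 1581/2695, sense flips to +
signed output speed (× input speed) = 1581/2695

1581/2695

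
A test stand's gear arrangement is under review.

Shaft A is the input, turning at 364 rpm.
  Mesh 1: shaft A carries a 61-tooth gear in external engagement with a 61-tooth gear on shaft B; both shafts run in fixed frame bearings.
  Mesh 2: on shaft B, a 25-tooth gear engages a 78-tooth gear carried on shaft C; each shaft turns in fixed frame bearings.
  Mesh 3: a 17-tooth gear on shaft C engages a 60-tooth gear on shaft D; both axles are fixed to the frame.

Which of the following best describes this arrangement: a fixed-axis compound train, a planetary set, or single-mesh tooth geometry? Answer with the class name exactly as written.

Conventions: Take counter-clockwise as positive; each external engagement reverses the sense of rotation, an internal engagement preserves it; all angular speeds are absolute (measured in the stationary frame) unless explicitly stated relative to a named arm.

fixed-axis compound train

class = fixed-axis compound train [3 meshes; 3 ratios multiply, 3 sense flips]
classification: fixed-axis compound train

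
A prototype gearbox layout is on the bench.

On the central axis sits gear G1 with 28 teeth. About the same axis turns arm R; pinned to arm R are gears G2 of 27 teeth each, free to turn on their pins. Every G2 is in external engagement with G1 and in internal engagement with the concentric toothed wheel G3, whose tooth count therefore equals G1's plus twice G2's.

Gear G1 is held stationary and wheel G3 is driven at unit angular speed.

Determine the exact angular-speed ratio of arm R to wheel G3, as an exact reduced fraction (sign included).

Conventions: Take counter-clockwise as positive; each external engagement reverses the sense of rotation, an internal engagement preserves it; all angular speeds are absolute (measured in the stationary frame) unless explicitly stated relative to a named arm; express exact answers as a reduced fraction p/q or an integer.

41/55

class = planetary set [G3 = 28+2·27 = 82; Willis about the carrier]
ring teeth: 28 + 2·27 = 82
28(ω_sun−ω_arm) = −82(ω_ring−ω_arm),  ω_sun = 0, ω_ring = 1
28(0−ω_arm) = −82(1−ω_arm)  ⇒  110·ω_arm = 82  ⇒  ω_arm = 41/55
ω_out/ω_in = 41/55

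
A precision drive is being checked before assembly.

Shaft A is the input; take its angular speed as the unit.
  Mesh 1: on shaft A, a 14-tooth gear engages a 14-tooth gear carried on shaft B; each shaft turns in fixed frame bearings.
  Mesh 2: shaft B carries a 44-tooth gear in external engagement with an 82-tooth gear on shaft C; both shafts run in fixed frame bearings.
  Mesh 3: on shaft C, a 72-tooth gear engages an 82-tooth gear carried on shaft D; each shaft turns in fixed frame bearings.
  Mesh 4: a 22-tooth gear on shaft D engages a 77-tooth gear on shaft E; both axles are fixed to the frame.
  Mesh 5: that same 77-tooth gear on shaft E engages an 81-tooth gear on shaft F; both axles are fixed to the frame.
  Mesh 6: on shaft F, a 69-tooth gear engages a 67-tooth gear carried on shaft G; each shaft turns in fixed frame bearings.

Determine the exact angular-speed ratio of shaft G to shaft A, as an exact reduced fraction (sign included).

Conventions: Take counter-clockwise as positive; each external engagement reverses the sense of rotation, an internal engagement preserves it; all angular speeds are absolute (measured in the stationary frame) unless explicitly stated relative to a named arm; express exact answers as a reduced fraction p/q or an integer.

class = fixed-axis compound train [6 meshes; 6 ratios multiply, 6 sense flips]
mesh 1 [14T→14T]: running ratio 1, sense −
mesh 2 [44T→82T]: running ratio 22/41, sense +
mesh 3 [72T→82T]: running ratio 792/1681, sense −
mesh 4 [22T→77T]: running ratio 1584/11767, sense +
mesh 5 [77T→81T]: running ratio 1936/15129, sense −
mesh 6 [69T→67T]: running ratio 44528/337881, sense +
ω_out/ω_in = 44528/337881

44528/337881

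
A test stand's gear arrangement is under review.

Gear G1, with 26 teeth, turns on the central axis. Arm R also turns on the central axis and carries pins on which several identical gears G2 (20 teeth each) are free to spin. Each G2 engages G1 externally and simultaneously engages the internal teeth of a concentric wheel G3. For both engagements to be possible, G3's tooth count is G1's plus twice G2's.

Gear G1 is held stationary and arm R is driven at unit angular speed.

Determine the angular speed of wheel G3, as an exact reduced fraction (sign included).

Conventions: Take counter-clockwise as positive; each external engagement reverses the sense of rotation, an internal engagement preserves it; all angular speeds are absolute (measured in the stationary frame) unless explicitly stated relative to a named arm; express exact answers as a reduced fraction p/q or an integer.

46/33

recognized (axles ride arm R): planetary set, 26/20/66 teeth
ring teeth: 26 + 2·20 = 66
26(ω_sun−ω_arm) = −66(ω_ring−ω_arm),  ω_sun = 0, ω_arm = 1
ω_ring = 1 − (26/66)(0−1) = 46/33
exact speed ratio = 46/33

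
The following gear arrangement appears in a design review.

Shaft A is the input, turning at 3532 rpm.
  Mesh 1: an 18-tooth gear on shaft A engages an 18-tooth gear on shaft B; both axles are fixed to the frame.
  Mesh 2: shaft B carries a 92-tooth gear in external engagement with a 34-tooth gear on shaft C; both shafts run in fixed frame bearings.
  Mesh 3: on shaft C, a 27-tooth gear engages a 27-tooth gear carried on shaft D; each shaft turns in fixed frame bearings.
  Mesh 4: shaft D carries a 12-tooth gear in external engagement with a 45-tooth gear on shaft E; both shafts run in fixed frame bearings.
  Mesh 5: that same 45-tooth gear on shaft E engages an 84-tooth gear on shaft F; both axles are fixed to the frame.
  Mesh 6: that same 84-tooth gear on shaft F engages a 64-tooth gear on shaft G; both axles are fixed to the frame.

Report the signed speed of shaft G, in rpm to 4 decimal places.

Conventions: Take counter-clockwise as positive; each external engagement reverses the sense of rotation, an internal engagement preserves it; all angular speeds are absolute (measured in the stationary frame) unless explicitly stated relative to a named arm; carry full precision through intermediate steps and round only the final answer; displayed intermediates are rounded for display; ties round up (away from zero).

+1791.9706 rpm

recognized (7 fixed axles, 6 meshes): fixed-axis compound train
mesh 1 [18T→18T]: ω = 3532.0000×18/18 = 3532.0000 rpm, sense flips to −
mesh 2 [92T→34T]: ω = 3532.0000×92/34 = 9557.1765 rpm, sense flips to +
mesh 3 [27T→27T]: ω = 9557.1765×27/27 = 9557.1765 rpm, sense flips to −
mesh 4 [12T→45T]: ω = 9557.1765×12/45 = 2548.5804 rpm, sense flips to +
mesh 5 [45T→84T]: ω = 2548.5804×45/84 = 1365.3109 rpm, sense flips to −
mesh 6 [84T→64T]: ω = 1365.3109×84/64 = 1791.9706 rpm, sense flips to +
signed output speed = +1791.9706 rpm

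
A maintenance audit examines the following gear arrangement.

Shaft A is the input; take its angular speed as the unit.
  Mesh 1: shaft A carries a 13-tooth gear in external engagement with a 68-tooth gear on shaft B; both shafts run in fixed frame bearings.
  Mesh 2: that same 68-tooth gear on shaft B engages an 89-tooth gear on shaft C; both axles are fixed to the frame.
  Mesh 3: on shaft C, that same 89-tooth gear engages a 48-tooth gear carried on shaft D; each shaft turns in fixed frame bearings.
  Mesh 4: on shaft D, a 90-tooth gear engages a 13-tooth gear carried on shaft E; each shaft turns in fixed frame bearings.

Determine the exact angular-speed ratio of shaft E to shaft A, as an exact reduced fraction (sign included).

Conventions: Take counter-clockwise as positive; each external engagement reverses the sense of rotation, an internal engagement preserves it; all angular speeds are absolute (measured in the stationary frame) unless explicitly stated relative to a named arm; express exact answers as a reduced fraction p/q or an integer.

15/8

class = fixed-axis compound train [4 meshes; 4 ratios multiply, 4 sense flips]
mesh 1 [13T→68T]: running ratio 13/68, sense −
mesh 2 [68T→89T]: running ratio 13/89, sense +
mesh 3 [89T→48T]: running ratio 13/48, sense −
mesh 4 [90T→13T]: running ratio 15/8, sense +
ω_out/ω_in = 15/8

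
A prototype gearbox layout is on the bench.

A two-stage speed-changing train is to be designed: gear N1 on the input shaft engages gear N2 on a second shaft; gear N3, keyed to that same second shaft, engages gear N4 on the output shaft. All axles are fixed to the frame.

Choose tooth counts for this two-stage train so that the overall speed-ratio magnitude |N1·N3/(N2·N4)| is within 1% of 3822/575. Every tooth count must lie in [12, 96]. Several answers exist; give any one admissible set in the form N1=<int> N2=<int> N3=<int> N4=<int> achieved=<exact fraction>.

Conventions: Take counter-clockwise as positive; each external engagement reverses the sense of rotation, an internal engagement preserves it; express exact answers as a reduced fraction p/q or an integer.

design class (target 3822/575): fixed-axis compound train
target = 3822/575 in lowest terms: an exact hit needs N1·N3 = k·3822 and N2·N4 = k·575 for one integer k, every count in [12, 96]; additionally prefer no 1:1 stage (N1 ≠ N2, N3 ≠ N4)
k = 1: N1·N3 = 3822 = 42·91, N2·N4 = 575 = 23·25
achieved = 42·91/(23·25) = 3822/575; |achieved − target| = 0 ≤ 1911/28750 ✓

N1=42 N2=23 N3=91 N4=25 achieved=3822/575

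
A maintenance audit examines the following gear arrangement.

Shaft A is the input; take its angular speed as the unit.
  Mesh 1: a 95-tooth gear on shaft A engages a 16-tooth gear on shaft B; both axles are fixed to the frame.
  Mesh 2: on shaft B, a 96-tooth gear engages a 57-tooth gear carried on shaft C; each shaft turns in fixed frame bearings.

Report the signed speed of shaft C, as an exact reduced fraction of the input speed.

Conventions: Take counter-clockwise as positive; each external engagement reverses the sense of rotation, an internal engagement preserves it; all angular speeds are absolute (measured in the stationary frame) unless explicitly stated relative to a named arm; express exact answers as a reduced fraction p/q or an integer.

10

2-mesh fixed-axis compound train (all bearings frame-fixed)
mesh 1 [95T→16T]: |ω|/ω_in = 1×95/16 = 95/16, sense flips to −
mesh 2 [96T→57T]: |ω|/ω_in = (95/16)×96/57 = 10, sense flips to +
signed output speed (× input speed) = 10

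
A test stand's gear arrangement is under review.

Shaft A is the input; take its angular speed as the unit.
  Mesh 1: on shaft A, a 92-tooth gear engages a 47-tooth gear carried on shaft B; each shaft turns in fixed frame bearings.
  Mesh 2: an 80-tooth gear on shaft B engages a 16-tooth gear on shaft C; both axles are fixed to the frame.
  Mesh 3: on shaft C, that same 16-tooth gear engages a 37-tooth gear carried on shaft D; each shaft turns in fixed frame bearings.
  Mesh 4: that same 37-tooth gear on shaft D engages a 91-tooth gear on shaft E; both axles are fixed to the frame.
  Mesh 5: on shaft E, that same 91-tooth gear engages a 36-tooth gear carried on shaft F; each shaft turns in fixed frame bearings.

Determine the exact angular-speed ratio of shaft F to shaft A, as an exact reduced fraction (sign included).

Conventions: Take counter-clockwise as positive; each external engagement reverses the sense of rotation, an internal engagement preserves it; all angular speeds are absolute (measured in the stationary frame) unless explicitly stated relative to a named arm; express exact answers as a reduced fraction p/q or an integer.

-1840/423

class = fixed-axis compound train [5 meshes; 5 ratios multiply, 5 sense flips]
mesh 1 [92T→47T]: running ratio 92/47, sense −
mesh 2 [80T→16T]: running ratio 460/47, sense +
mesh 3 [16T→37T]: running ratio 7360/1739, sense −
mesh 4 [37T→91T]: running ratio 7360/4277, sense +
mesh 5 [91T→36T]: running ratio 1840/423, sense −
ω_out/ω_in = -1840/423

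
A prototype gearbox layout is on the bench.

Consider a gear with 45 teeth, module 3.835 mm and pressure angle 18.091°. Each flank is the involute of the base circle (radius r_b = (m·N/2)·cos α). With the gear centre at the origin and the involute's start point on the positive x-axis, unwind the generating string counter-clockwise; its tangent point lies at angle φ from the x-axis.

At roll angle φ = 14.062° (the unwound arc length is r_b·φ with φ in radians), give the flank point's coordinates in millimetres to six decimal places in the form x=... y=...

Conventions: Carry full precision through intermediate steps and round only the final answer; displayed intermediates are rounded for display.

x=84.455054 y=0.401757

topology: single-mesh involute geometry — m = 3.835, N = 45
pitch radius r_p = m·N/2 = 3.835·45/2 = 86.287500
base radius r_b = r_p·cos α = 86.287500·cos 18.091° = 82.021836
roll angle φ = 14.062° = 0.24542820 rad
x = r_b·(cos φ + φ·sin φ) = 84.455054
y = r_b·(sin φ − φ·cos φ) = 0.401757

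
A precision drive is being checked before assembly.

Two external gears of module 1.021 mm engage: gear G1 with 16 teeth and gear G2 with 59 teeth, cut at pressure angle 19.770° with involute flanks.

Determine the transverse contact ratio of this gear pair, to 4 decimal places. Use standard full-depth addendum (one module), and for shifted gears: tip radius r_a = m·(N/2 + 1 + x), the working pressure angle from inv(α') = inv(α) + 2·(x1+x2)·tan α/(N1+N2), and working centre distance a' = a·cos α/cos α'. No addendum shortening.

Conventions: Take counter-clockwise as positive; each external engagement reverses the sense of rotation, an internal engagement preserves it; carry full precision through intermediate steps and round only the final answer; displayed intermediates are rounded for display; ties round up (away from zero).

1.6505

single-mesh involute tooth geometry (16T engaging 59T at module 1.021)
base radii: r_b1 = 7.686562, r_b2 = 28.344197
tip radii: r_a1 = 9.189000, r_a2 = 31.140500
no profile shift: α' = α, a' = a
action lengths: √(r_a1²−r_b1²) = 5.035324, √(r_a2²−r_b2²) = 12.897180
base pitch p_b = π·m·cos α = 3.018506
CR = (5.035324 + 12.897180 − 38.287500·sin 19.77000°)/3.018506 = 1.650466
contact ratio ≈ 1.6505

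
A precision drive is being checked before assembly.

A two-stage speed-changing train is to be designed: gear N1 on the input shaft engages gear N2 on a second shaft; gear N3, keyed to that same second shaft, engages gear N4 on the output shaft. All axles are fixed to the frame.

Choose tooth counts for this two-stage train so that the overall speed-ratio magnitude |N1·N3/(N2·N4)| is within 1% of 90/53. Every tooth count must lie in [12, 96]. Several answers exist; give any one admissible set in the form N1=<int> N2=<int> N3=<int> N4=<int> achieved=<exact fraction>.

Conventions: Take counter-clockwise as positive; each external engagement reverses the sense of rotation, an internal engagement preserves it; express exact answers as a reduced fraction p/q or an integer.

2-stage fixed-axis compound train for ratio 90/53
target = 90/53 in lowest terms: an exact hit needs N1·N3 = k·90 and N2·N4 = k·53 for one integer k, every count in [12, 96]; additionally prefer no 1:1 stage (N1 ≠ N2, N3 ≠ N4)
k = 1…11: no 1:1-free in-range split of k·90 and k·53 into factor pairs; take k = 12
k = 12: N1·N3 = 1080 = 12·90, N2·N4 = 636 = 53·12
achieved = 12·90/(53·12) = 90/53; |achieved − target| = 0 ≤ 9/530 ✓

N1=12 N2=53 N3=90 N4=12 achieved=90/53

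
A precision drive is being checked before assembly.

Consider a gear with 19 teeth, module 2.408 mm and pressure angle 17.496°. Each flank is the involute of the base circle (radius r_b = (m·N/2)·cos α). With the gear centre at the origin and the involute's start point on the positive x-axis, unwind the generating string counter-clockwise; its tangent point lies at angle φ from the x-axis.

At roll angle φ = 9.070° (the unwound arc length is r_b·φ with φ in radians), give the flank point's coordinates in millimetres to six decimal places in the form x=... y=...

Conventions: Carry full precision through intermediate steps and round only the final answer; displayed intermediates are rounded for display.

x=22.089367 y=0.028778

single-mesh involute tooth geometry (19T wheel at module 2.408)
pitch radius r_p = m·N/2 = 2.408·19/2 = 22.876000
base radius r_b = r_p·cos α = 22.876000·cos 17.496° = 21.817709
roll angle φ = 9.070° = 0.15830136 rad
x = r_b·(cos φ + φ·sin φ) = 22.089367
y = r_b·(sin φ − φ·cos φ) = 0.028778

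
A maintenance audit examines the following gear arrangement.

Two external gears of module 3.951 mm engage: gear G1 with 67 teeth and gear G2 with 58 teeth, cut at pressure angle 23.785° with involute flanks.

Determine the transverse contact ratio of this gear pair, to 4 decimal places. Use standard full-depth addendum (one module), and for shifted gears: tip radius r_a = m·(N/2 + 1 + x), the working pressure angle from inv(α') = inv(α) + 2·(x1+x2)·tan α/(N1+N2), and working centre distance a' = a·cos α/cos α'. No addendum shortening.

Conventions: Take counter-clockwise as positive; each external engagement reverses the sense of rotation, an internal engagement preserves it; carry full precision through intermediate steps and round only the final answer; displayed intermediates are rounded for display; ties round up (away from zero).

1.6052

single-mesh involute tooth geometry (67T engaging 58T at module 3.951)
base radii: r_b1 = 121.116668, r_b2 = 104.847265
tip radii: r_a1 = 136.309500, r_a2 = 118.530000
no profile shift: α' = α, a' = a
action lengths: √(r_a1²−r_b1²) = 62.538248, √(r_a2²−r_b2²) = 55.284825
base pitch p_b = π·m·cos α = 11.358186
CR = (62.538248 + 55.284825 − 246.937500·sin 23.78500°)/11.358186 = 1.605165
contact ratio ≈ 1.6052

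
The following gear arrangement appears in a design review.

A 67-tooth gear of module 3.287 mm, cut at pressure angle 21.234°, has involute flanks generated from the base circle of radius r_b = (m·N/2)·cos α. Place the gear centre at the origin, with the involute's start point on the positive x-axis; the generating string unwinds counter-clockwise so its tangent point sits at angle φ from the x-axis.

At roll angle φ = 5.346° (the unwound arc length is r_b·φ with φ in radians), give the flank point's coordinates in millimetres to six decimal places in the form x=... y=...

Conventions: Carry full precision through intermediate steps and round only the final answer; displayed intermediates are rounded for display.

x=103.084530 y=0.027767

recognized (one wheel, involute flank): single-mesh tooth geometry, m = 3.287, N = 67
pitch radius r_p = m·N/2 = 3.287·67/2 = 110.114500
base radius r_b = r_p·cos α = 110.114500·cos 21.234° = 102.638721
roll angle φ = 5.346° = 0.09330530 rad
x = r_b·(cos φ + φ·sin φ) = 103.084530
y = r_b·(sin φ − φ·cos φ) = 0.027767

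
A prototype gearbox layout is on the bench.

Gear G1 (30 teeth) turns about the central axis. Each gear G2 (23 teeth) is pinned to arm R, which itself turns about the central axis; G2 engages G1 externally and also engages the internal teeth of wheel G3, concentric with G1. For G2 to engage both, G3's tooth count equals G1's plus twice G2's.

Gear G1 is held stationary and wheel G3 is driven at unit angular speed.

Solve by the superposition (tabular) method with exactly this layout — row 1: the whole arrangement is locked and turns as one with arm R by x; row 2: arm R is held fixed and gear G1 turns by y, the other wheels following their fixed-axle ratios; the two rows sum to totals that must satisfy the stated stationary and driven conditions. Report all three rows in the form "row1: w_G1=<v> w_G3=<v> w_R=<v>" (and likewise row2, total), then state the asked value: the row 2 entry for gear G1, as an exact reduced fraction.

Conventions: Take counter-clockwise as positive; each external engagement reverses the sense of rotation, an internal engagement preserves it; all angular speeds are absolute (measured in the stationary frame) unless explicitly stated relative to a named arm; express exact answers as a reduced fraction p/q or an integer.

class = planetary set [G3 = 30+2·23 = 76; Willis about the carrier]
row 1 — lock + rotate with arm: ω_sun = ω_ring = ω_arm = x
row 2 (arm held, sun turns y): ω_ring = −(30/76)·y, ω_arm = 0
boundary: total ω_sun = x + y = 0 and total ω_ring = x − (30/76)·y = 1  ⇒  y = -38/53, x = 38/53
row 2 ring = −(30/76)·(-38/53) = 15/53
totals (row 1 + row 2): sun 38/53 + (-38/53) = 0, ring 38/53 + 15/53 = 1, arm 38/53 + 0 = 38/53
asked cell (row2, sun) = -38/53

row1: w_G1=38/53 w_G3=38/53 w_R=38/53
row2: w_G1=-38/53 w_G3=15/53 w_R=0
total: w_G1=0 w_G3=1 w_R=38/53
asked value: -38/53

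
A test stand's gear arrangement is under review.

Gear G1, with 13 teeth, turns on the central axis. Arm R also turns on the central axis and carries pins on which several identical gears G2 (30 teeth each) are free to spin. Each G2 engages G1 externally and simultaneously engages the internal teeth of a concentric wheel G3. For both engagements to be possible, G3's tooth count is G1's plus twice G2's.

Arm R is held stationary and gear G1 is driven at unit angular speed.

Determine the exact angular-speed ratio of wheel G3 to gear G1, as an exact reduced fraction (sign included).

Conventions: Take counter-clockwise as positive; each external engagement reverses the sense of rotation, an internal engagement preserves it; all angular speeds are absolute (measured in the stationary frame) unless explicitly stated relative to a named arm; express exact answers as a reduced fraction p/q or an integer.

-13/73

recognized (axles ride arm R): planetary set, 13/30/73 teeth
ring teeth: 13 + 2·30 = 73
13(ω_sun−ω_arm) = −73(ω_ring−ω_arm),  ω_arm = 0, ω_sun = 1
ω_ring = 0 − (13/73)(1−0) = -13/73
ω_out/ω_in = -13/73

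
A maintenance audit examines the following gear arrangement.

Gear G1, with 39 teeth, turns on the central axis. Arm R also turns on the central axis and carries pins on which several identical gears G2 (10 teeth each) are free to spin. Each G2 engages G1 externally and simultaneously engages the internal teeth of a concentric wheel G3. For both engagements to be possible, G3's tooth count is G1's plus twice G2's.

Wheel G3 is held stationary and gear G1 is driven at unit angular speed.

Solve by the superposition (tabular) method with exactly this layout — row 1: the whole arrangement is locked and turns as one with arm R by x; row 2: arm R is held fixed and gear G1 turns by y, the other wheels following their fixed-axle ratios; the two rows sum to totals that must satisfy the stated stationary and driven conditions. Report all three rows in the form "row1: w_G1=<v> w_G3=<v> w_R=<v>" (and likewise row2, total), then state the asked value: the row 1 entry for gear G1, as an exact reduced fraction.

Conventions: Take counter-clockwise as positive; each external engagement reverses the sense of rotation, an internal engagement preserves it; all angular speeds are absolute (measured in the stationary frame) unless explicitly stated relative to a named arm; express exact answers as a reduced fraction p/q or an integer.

class = planetary set [G3 = 39+2·10 = 59; Willis about the carrier]
row 1 (train locked, turned with arm): all members turn x
superposition row 2 [arm held]: sun y, ring −(39/59)·y, arm 0
boundary: total ω_ring = x − (39/59)·y = 0 and total ω_sun = x + y = 1  ⇒  y = 59/98, x = 39/98
row 2 ring = −(39/59)·59/98 = -39/98
totals (row 1 + row 2): sun 39/98 + 59/98 = 1, ring 39/98 + (-39/98) = 0, arm 39/98 + 0 = 39/98
asked cell (row1, sun) = 39/98

row1: w_G1=39/98 w_G3=39/98 w_R=39/98
row2: w_G1=59/98 w_G3=-39/98 w_R=0
total: w_G1=1 w_G3=0 w_R=39/98
asked value: 39/98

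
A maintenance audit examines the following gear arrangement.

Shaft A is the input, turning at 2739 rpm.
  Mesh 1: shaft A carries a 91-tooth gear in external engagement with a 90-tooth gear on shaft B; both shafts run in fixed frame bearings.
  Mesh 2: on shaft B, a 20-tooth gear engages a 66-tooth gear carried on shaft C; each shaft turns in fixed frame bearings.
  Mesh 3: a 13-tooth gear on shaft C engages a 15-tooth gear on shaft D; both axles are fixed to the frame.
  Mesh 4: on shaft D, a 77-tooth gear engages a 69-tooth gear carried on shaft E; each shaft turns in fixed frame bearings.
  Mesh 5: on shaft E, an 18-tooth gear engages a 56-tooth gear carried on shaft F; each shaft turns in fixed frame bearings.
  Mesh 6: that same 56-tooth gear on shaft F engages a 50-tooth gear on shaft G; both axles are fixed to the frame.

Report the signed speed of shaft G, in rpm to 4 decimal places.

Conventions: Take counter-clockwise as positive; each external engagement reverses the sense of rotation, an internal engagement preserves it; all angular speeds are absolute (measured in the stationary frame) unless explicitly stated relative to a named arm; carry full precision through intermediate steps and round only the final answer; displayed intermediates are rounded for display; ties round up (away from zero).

class = fixed-axis compound train [6 meshes; 6 ratios multiply, 6 sense flips]
mesh 1 [91T→90T]: ω = 2739.0000×91/90 = 2769.4333 rpm, sense flips to −
mesh 2 [20T→66T]: ω = 2769.4333×20/66 = 839.2222 rpm, sense flips to +
mesh 3 [13T→15T]: ω = 839.2222×13/15 = 727.3259 rpm, sense flips to −
mesh 4 [77T→69T]: ω = 727.3259×77/69 = 811.6536 rpm, sense flips to +
mesh 5 [18T→56T]: ω = 811.6536×18/56 = 260.8886 rpm, sense flips to −
mesh 6 [56T→50T]: ω = 260.8886×56/50 = 292.1953 rpm, sense flips to +
signed output speed = +292.1953 rpm

+292.1953 rpm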